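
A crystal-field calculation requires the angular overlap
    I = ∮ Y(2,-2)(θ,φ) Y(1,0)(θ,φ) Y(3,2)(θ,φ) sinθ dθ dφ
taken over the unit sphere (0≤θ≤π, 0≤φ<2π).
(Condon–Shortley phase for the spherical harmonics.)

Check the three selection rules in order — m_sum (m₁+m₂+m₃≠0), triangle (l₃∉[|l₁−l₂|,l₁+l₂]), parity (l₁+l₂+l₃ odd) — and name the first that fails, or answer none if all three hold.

azimuthal sum: -2 + 0 + 2 = 0  ✓
1 ≤ 3 ≤ 3 (triangle on l)  ✓
L = 2 + 1 + 3 = 6 (even)  ✓

none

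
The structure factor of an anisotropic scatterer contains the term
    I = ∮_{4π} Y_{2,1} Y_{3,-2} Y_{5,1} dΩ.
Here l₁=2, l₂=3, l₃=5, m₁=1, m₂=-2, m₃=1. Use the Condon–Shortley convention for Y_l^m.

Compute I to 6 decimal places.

-0.117387

Checks pass: Σm=0; 10 even; l₃=5∈[1,5].
(2·2+1)(2·3+1)(2·5+1) = 385
Δ: 0! 4! 6! / 11! → 1/2310
sum: t=0:+1/144 = 1/144
3j²(2 3 5; 0 0 0) = Δ·Π!·Σ² = 10/231  (sign -1)
sum: t=0:+1/720 = 1/720
3j²(2 3 5; 1 -2 1) = Δ·Π!·Σ² = 4/385  (sign +1)
combine: 4πI² = 385·10/231·4/385 = 40/231
take √, sign -1: I = -0.11738675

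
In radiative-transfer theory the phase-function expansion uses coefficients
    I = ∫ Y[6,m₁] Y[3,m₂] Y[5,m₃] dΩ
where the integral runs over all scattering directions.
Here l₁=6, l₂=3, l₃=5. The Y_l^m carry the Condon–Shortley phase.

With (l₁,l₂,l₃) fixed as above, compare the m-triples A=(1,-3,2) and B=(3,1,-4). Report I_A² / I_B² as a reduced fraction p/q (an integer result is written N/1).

49/72

l's match ⇒ only the (l;m) 3-j factors differ between A and B.
A: triangle coeff Δ(6,3,5) = 1/675675; Σ_t [0,0]: t=0:+1/34560 = 1/34560; (3j)²=7/429 [(6 3 5; 1 -3 2)], sign=-1
B: triangle coeff Δ(6,3,5) = 1/675675; Σ_t [2,3]: t=2:+1/40320 t=3:−1/241920 = 1/48384; (3j)²=24/1001 [(6 3 5; 3 1 -4)], sign=-1
I_A²/I_B² = (7/429)/(24/1001) = 49/72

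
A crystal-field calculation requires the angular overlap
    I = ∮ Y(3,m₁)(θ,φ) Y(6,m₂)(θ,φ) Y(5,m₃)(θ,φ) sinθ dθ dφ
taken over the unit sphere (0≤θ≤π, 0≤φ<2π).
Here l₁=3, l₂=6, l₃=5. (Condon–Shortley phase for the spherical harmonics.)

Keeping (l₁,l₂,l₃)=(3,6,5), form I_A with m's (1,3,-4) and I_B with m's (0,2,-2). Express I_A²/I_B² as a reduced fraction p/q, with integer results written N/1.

9/1

Shared (l₁,l₂,l₃)=(3,6,5): N and (l;000)² cancel in I_A²/I_B².
A: Δ = 4!·2!·8!/15! = 1/675675; Racah Σ t=1..2: t=1:−1/241920 t=2:+1/40320 = 1/48384; ⇒ 3j(3 6 5; 1 3 -4)² = 24/1001, sgn -1
B: Δ = 4!·2!·8!/15! = 1/675675; Racah Σ t=1..3: t=1:−1/60480 t=2:+1/5760 t=3:−1/8640 = 1/24192; ⇒ 3j(3 6 5; 0 2 -2)² = 8/3003, sgn -1
I_A²/I_B² = (24/1001)/(8/3003) = 9/1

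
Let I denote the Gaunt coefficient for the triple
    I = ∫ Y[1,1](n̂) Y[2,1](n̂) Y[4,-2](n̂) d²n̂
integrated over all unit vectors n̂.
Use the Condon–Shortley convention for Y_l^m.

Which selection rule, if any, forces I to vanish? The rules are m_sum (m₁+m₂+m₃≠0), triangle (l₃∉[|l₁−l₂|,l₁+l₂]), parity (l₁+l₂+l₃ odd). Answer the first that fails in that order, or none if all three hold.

Σmᵢ = 0  ✓
l₃∈[|l₁−l₂|,l₁+l₂]=[1,3], have l₃=4  ✗
Σlᵢ = 7 ⇒ odd

triangle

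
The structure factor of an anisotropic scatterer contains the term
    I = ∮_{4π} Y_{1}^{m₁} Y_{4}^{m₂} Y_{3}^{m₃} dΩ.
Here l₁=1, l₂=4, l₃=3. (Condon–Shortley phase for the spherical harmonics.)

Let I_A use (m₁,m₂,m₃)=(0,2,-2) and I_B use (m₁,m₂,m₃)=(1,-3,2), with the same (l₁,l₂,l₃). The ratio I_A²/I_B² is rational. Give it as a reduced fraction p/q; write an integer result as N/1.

Shared (l₁,l₂,l₃)=(1,4,3): N and (l;000)² cancel in I_A²/I_B².
A: Δ = 2!·0!·6!/9! = 1/252; Racah Σ t=1..1: t=1:−1/120 = -1/120; ⇒ 3j(1 4 3; 0 2 -2)² = 1/21, sgn +1
B: Δ = 2!·0!·6!/9! = 1/252; Racah Σ t=0..0: t=0:+1/240 = 1/240; ⇒ 3j(1 4 3; 1 -3 2)² = 1/12, sgn -1
I_A²/I_B² = (1/21)/(1/12) = 4/7

4/7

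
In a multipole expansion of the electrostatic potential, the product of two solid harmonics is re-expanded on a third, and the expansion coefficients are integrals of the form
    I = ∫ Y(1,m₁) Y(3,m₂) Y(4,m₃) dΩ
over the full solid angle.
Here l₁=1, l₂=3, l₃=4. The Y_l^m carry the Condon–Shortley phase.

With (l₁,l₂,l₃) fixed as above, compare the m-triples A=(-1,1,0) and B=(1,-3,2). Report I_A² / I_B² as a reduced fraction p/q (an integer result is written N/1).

6/1

Same 1,3,4: normalisation and zero-m 3j drop out of the ratio.
A: Δ: 0! 2! 6! / 9! → 1/252; sum: t=0:+1/96 = 1/96; 3j²(1 3 4; -1 1 0) = Δ·Π!·Σ² = 1/42  (sign +1)
B: Δ: 0! 2! 6! / 9! → 1/252; sum: t=0:+1/1440 = 1/1440; 3j²(1 3 4; 1 -3 2) = Δ·Π!·Σ² = 1/252  (sign +1)
I_A²/I_B² = (1/42)/(1/252) = 6/1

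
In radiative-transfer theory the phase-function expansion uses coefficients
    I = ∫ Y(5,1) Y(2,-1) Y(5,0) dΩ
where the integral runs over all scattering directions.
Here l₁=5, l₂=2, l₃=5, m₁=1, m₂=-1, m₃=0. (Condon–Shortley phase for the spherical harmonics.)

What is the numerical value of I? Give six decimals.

-0.036166

Rules hold: Σm=0, L=12 even, 3≤5≤7.
N = 11·5·11 = 605
Δ = 2!·8!·2!/13! = 1/38610
Racah Σ t=0..2: t=0:+1/2880 t=1:−1/576 t=2:+1/2880 = -1/960
⇒ 3j(5 2 5; 0 0 0)² = 10/429, sgn +1
Racah Σ t=0..1: t=0:+1/1152 t=1:−1/1440 = 1/5760
⇒ 3j(5 2 5; 1 -1 0)² = 1/858, sgn -1
4πI² = N·(3j₀)²·(3jₘ)² = 25/1521
I = -1·√(0.0164366/4π) = -0.03616600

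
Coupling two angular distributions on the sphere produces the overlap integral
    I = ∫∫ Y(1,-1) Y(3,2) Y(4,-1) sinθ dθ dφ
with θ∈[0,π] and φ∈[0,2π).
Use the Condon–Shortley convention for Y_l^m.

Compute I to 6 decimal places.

-0.106622

m-sum 0 ✓  L=8 even ✓  2≤4≤4 ✓
Π(2lᵢ+1) = 3×7×9 = 189
triangle coeff Δ(1,3,4) = 1/252
Σ_t [0,0]: t=0:+1/36 = 1/36
(3j)²=4/63 [(1 3 4; 0 0 0)], sign=+1
Σ_t [0,0]: t=0:+1/240 = 1/240
(3j)²=1/84 [(1 3 4; -1 2 -1)], sign=-1
⇒ 4πI² = 1/7
I = (-1)√(1/7/(4π)) = -0.10662181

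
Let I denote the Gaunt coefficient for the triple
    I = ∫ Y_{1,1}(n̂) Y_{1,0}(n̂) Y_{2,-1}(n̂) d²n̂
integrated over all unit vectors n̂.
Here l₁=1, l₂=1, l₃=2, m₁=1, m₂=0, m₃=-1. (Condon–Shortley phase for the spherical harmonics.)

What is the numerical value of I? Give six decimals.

Rules hold: Σm=0, L=4 even, 0≤2≤2.
N = 3·3·5 = 45
Δ = 0!·2!·2!/5! = 1/30
Racah Σ t=0..0: t=0:+1/1 = 1/1
⇒ 3j(1 1 2; 0 0 0)² = 2/15, sgn +1
Racah Σ t=0..0: t=0:+1/2 = 1/2
⇒ 3j(1 1 2; 1 0 -1)² = 1/10, sgn -1
4πI² = N·(3j₀)²·(3jₘ)² = 3/5
I = -1·√(0.6/4π) = -0.21850969

-0.218510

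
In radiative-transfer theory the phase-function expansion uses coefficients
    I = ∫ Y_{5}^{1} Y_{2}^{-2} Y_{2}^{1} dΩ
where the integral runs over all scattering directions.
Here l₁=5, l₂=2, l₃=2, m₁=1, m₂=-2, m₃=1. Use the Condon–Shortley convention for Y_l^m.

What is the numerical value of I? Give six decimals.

0.000000

l₃=2 ∉ [3,7] — triangle fails ⇒ I = 0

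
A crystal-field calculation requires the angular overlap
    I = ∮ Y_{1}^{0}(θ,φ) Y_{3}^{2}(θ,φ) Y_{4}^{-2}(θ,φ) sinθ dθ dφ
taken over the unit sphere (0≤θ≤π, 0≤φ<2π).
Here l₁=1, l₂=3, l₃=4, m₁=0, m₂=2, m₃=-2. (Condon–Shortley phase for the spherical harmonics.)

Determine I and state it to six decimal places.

m-sum 0 ✓  L=8 even ✓  2≤4≤4 ✓
Π(2lᵢ+1) = 3×7×9 = 189
triangle coeff Δ(1,3,4) = 1/252
Σ_t [0,0]: t=0:+1/36 = 1/36
(3j)²=4/63 [(1 3 4; 0 0 0)], sign=+1
Σ_t [0,0]: t=0:+1/120 = 1/120
(3j)²=1/21 [(1 3 4; 0 2 -2)], sign=+1
⇒ 4πI² = 4/7
I = (+1)√(4/7/(4π)) = 0.21324362

0.213244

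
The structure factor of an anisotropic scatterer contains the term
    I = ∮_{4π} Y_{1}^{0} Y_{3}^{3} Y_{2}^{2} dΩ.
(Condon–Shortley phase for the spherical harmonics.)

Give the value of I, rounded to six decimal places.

m-sum = 0 + 3 + 2 = 5 ≠ 0 ⇒ I = 0

0.000000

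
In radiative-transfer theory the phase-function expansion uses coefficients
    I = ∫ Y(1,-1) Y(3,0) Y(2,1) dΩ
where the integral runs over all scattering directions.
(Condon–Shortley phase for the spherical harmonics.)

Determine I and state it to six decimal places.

Rules hold: Σm=0, L=6 even, 2≤2≤4.
N = 3·7·5 = 105
Δ = 2!·0!·4!/7! = 1/105
Racah Σ t=1..1: t=1:−1/4 = -1/4
⇒ 3j(1 3 2; 0 0 0)² = 3/35, sgn -1
Racah Σ t=2..2: t=2:+1/12 = 1/12
⇒ 3j(1 3 2; -1 0 1)² = 1/35, sgn -1
4πI² = N·(3j₀)²·(3jₘ)² = 9/35
I = +1·√(0.257143/4π) = 0.14304817

0.143048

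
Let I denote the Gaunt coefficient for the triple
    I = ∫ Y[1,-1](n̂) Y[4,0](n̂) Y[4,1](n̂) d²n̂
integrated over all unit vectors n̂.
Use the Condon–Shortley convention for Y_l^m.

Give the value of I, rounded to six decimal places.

0.000000

L=9 odd ⇒ parity kills the (l;000) factor ⇒ I = 0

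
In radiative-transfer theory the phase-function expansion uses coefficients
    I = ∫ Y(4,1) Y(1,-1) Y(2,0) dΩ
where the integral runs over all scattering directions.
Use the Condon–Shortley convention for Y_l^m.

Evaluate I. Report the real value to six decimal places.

|4−1|≤2≤4+1 violated ⇒ I = 0

0.000000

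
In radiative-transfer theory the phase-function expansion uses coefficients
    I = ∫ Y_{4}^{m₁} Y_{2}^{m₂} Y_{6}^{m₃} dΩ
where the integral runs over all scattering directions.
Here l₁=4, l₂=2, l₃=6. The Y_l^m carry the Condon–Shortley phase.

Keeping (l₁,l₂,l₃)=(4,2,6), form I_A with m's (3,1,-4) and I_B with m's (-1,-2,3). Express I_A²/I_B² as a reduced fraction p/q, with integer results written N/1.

l's match ⇒ only the (l;m) 3-j factors differ between A and B.
A: triangle coeff Δ(4,2,6) = 1/6435; Σ_t [0,0]: t=0:+1/30240 = 1/30240; (3j)²=16/429 [(4 2 6; 3 1 -4)], sign=+1
B: triangle coeff Δ(4,2,6) = 1/6435; Σ_t [0,0]: t=0:+1/17280 = 1/17280; (3j)²=14/715 [(4 2 6; -1 -2 3)], sign=-1
I_A²/I_B² = (16/429)/(14/715) = 40/21

40/21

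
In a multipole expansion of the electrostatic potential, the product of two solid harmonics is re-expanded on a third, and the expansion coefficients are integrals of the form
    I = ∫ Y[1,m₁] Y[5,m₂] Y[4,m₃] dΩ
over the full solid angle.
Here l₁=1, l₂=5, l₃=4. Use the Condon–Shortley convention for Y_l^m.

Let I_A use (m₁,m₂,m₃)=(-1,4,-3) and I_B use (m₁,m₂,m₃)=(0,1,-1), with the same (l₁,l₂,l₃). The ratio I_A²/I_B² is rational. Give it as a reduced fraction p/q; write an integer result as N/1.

3/2

Shared (l₁,l₂,l₃)=(1,5,4): N and (l;000)² cancel in I_A²/I_B².
A: Δ = 2!·0!·8!/11! = 1/495; Racah Σ t=2..2: t=2:+1/10080 = 1/10080; ⇒ 3j(1 5 4; -1 4 -3)² = 4/55, sgn -1
B: Δ = 2!·0!·8!/11! = 1/495; Racah Σ t=1..1: t=1:−1/720 = -1/720; ⇒ 3j(1 5 4; 0 1 -1)² = 8/165, sgn +1
I_A²/I_B² = (4/55)/(8/165) = 3/2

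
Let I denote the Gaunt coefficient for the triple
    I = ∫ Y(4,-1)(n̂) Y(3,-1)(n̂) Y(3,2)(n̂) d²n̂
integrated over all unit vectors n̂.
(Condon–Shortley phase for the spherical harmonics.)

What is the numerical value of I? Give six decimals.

0.145070

m-sum 0 ✓  L=10 even ✓  1≤3≤7 ✓
Π(2lᵢ+1) = 9×7×7 = 441
triangle coeff Δ(4,3,3) = 1/34650
Σ_t [1,3]: t=1:−1/72 t=2:+1/16 t=3:−1/72 = 5/144
(3j)²=2/77 [(4 3 3; 0 0 0)], sign=-1
Σ_t [1,2]: t=1:−1/144 t=2:+1/48 = 1/72
(3j)²=16/693 [(4 3 3; -1 -1 2)], sign=-1
⇒ 4πI² = 32/121
I = (+1)√(32/121/(4π)) = 0.14506992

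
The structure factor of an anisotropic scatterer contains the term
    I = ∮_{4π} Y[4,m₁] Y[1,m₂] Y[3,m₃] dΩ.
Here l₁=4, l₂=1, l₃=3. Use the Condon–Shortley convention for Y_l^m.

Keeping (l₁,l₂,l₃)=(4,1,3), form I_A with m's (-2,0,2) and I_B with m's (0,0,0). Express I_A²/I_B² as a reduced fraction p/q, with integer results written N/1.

l's match ⇒ only the (l;m) 3-j factors differ between A and B.
A: triangle coeff Δ(4,1,3) = 1/252; Σ_t [1,1]: t=1:−1/120 = -1/120; (3j)²=1/21 [(4 1 3; -2 0 2)], sign=+1
B: triangle coeff Δ(4,1,3) = 1/252; Σ_t [1,1]: t=1:−1/36 = -1/36; (3j)²=4/63 [(4 1 3; 0 0 0)], sign=+1
I_A²/I_B² = (1/21)/(4/63) = 3/4

3/4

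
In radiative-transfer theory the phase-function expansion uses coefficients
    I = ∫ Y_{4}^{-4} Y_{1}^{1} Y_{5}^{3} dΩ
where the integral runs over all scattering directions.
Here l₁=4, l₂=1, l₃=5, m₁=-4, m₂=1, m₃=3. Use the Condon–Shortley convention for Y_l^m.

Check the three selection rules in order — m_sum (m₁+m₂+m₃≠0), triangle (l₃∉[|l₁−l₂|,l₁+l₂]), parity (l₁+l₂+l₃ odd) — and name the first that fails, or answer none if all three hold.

none

azimuthal sum: -4 + 1 + 3 = 0  ✓
3 ≤ 5 ≤ 5 (triangle on l)  ✓
L = 4 + 1 + 5 = 10 (even)  ✓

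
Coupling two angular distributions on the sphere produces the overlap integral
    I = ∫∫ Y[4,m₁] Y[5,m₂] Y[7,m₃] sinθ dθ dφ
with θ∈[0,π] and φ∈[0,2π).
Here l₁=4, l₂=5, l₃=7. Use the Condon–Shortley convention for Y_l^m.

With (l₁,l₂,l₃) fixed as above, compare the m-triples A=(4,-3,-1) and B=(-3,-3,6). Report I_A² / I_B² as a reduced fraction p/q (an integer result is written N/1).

3136/10725

l's match ⇒ only the (l;m) 3-j factors differ between A and B.
A: triangle coeff Δ(4,5,7) = 1/6126120; Σ_t [0,0]: t=0:+1/2073600 = 1/2073600; (3j)²=392/109395 [(4 5 7; 4 -3 -1)], sign=+1
B: triangle coeff Δ(4,5,7) = 1/6126120; Σ_t [1,2]: t=1:−1/3628800 t=2:+1/9676800 = -1/5806080; (3j)²=5/408 [(4 5 7; -3 -3 6)], sign=+1
I_A²/I_B² = (392/109395)/(5/408) = 3136/10725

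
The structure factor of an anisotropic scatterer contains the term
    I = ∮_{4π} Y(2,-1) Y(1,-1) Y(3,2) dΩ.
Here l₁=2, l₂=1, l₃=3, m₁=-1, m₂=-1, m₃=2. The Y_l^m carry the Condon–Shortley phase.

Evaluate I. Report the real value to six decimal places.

m-sum 0 ✓  L=6 even ✓  1≤3≤3 ✓
Π(2lᵢ+1) = 5×3×7 = 105
triangle coeff Δ(2,1,3) = 1/105
Σ_t [0,0]: t=0:+1/4 = 1/4
(3j)²=3/35 [(2 1 3; 0 0 0)], sign=-1
Σ_t [0,0]: t=0:+1/12 = 1/12
(3j)²=2/21 [(2 1 3; -1 -1 2)], sign=-1
⇒ 4πI² = 6/7
I = (+1)√(6/7/(4π)) = 0.26116903

0.261169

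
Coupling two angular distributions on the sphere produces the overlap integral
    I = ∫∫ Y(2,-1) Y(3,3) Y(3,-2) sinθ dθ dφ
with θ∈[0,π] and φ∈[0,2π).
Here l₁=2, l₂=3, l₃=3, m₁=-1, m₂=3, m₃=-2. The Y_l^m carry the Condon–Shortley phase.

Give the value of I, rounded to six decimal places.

Rules hold: Σm=0, L=8 even, 1≤3≤5.
N = 5·7·7 = 245
Δ = 2!·2!·4!/9! = 1/3780
Racah Σ t=0..2: t=0:+1/24 t=1:−1/4 t=2:+1/24 = -1/6
⇒ 3j(2 3 3; 0 0 0)² = 4/105, sgn +1
Racah Σ t=2..2: t=2:+1/48 = 1/48
⇒ 3j(2 3 3; -1 3 -2)² = 5/84, sgn -1
4πI² = N·(3j₀)²·(3jₘ)² = 5/9
I = -1·√(0.555556/4π) = -0.21026104

-0.210261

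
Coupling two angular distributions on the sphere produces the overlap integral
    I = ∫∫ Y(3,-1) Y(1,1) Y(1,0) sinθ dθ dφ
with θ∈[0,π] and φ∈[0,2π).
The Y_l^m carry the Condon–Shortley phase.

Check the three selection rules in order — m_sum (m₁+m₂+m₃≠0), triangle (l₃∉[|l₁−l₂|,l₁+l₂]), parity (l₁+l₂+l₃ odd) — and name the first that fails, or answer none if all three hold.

triangle

azimuthal sum: -1 + 1 + 0 = 0  ✓
2 ≤ 1 ≤ 4 (triangle on l)  ✗
L = 3 + 1 + 1 = 5 (odd)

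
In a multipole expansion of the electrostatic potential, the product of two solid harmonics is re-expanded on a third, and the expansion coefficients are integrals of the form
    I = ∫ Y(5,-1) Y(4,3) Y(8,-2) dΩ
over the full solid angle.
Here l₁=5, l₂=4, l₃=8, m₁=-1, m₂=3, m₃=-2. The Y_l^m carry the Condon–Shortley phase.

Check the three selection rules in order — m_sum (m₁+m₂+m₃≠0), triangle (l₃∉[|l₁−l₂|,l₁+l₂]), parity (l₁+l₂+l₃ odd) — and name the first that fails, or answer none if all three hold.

azimuthal sum: -1 + 3 − 2 = 0  ✓
1 ≤ 8 ≤ 9 (triangle on l)  ✓
L = 5 + 4 + 8 = 17 (odd)  ✗

parity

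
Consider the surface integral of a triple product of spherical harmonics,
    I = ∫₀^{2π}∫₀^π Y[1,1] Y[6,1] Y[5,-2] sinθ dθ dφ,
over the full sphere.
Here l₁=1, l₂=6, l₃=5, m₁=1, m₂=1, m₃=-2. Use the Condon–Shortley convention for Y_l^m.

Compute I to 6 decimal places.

-0.129207

Checks pass: Σm=0; 12 even; l₃=5∈[5,7].
(2·1+1)(2·6+1)(2·5+1) = 429
Δ: 2! 0! 10! / 13! → 1/858
sum: t=1:−1/14400 = -1/14400
3j²(1 6 5; 0 0 0) = Δ·Π!·Σ² = 6/143  (sign +1)
sum: t=0:+1/60480 = 1/60480
3j²(1 6 5; 1 1 -2) = Δ·Π!·Σ² = 5/429  (sign -1)
combine: 4πI² = 429·6/143·5/429 = 30/143
take √, sign -1: I = -0.12920749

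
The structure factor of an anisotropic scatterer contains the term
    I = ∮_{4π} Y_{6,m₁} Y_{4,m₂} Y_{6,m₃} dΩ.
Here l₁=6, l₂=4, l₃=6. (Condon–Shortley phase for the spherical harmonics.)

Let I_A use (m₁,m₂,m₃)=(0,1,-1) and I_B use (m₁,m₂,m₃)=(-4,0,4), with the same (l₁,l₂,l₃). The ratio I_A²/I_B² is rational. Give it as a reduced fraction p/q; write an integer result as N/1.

35/384

Same 6,4,6: normalisation and zero-m 3j drop out of the ratio.
A: Δ: 4! 8! 4! / 17! → 1/15315300; sum: t=1:−1/103680 t=2:+1/13824 t=3:−1/17280 t=4:+1/207360 = 1/103680; 3j²(6 4 6; 0 1 -1) = Δ·Π!·Σ² = 10/7293  (sign -1)
B: Δ: 4! 8! 4! / 17! → 1/15315300; sum: t=2:+1/645120 t=3:−1/181440 t=4:+1/829440 = -1/362880; 3j²(6 4 6; -4 0 4) = Δ·Π!·Σ² = 256/17017  (sign -1)
I_A²/I_B² = (10/7293)/(256/17017) = 35/384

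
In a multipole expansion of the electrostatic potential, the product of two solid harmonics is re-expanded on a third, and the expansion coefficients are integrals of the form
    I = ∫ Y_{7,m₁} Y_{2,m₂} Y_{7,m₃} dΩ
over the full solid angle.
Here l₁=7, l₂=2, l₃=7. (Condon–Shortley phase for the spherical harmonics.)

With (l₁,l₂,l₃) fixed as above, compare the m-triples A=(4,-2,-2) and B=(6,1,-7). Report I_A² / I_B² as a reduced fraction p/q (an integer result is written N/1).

1100/1183

Shared (l₁,l₂,l₃)=(7,2,7): N and (l;000)² cancel in I_A²/I_B².
A: Δ = 2!·12!·2!/17! = 1/185640; Racah Σ t=0..0: t=0:+1/8709120 = 1/8709120; ⇒ 3j(7 2 7; 4 -2 -2)² = 55/3094, sgn -1
B: Δ = 2!·12!·2!/17! = 1/185640; Racah Σ t=1..1: t=1:−1/958003200 = -1/958003200; ⇒ 3j(7 2 7; 6 1 -7)² = 13/680, sgn -1
I_A²/I_B² = (55/3094)/(13/680) = 1100/1183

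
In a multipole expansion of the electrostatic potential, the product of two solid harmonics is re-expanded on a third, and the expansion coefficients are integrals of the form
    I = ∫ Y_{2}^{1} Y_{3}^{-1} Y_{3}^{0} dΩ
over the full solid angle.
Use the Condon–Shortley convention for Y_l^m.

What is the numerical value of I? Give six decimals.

-0.059471

m-sum 0 ✓  L=8 even ✓  1≤3≤5 ✓
Π(2lᵢ+1) = 5×7×7 = 245
triangle coeff Δ(2,3,3) = 1/3780
Σ_t [0,2]: t=0:+1/24 t=1:−1/4 t=2:+1/24 = -1/6
(3j)²=4/105 [(2 3 3; 0 0 0)], sign=+1
Σ_t [0,1]: t=0:+1/8 t=1:−1/12 = 1/24
(3j)²=1/210 [(2 3 3; 1 -1 0)], sign=-1
⇒ 4πI² = 2/45
I = (-1)√(2/45/(4π)) = -0.05947080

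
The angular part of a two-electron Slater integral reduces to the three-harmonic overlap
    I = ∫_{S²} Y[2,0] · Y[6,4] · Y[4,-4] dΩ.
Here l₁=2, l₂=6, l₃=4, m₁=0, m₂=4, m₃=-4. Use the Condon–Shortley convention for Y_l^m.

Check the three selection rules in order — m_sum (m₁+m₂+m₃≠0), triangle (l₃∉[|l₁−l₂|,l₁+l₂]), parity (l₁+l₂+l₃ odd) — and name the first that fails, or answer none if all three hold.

none

m₁+m₂+m₃ = 0 + 4 − 4 = 0  ✓
triangle: |2−6|=4 ≤ l₃=4 ≤ 2+6=8  ✓
parity: l₁+l₂+l₃ = 12 is even  ✓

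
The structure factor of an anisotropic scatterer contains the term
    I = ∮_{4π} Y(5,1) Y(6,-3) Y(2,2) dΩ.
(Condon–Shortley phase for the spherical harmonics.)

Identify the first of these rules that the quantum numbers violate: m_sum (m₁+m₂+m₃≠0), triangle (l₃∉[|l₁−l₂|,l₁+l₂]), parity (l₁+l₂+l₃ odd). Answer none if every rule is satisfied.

m₁+m₂+m₃ = 1 − 3 + 2 = 0  ✓
triangle: |5−6|=1 ≤ l₃=2 ≤ 5+6=11  ✓
parity: l₁+l₂+l₃ = 13 is odd  ✗

parity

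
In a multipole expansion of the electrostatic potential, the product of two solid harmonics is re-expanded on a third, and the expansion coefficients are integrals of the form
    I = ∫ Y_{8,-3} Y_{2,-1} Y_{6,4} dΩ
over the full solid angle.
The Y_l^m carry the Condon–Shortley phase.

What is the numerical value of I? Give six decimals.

Checks pass: Σm=0; 16 even; l₃=6∈[6,10].
(2·8+1)(2·2+1)(2·6+1) = 1105
Δ: 4! 12! 0! / 17! → 1/30940
sum: t=2:+1/2073600 = 1/2073600
3j²(8 2 6; 0 0 0) = Δ·Π!·Σ² = 28/1105  (sign +1)
sum: t=1:−1/43545600 = -1/43545600
3j²(8 2 6; -3 -1 4) = Δ·Π!·Σ² = 11/3094  (sign -1)
combine: 4πI² = 1105·28/1105·11/3094 = 22/221
take √, sign -1: I = -0.08900415

-0.089004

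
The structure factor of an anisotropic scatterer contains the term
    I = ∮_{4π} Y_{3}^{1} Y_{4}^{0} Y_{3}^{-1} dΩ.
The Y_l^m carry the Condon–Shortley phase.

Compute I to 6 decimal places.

-0.025645

Rules hold: Σm=0, L=10 even, 1≤3≤7.
N = 7·9·7 = 441
Δ = 4!·2!·4!/11! = 1/34650
Racah Σ t=1..3: t=1:−1/72 t=2:+1/16 t=3:−1/72 = 5/144
⇒ 3j(3 4 3; 0 0 0)² = 2/77, sgn -1
Racah Σ t=0..2: t=0:+1/1152 t=1:−1/36 t=2:+1/32 = 5/1152
⇒ 3j(3 4 3; 1 0 -1)² = 1/1386, sgn +1
4πI² = N·(3j₀)²·(3jₘ)² = 1/121
I = -1·√(0.00826446/4π) = -0.02564498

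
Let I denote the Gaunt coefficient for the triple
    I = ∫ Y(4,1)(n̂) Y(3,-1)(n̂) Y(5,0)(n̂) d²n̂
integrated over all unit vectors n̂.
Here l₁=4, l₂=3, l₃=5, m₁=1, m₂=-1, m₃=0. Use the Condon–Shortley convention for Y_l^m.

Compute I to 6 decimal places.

Checks pass: Σm=0; 12 even; l₃=5∈[1,7].
(2·4+1)(2·3+1)(2·5+1) = 693
Δ: 2! 6! 4! / 13! → 1/180180
sum: t=0:+1/576 t=1:−1/144 t=2:+1/576 = -1/288
3j²(4 3 5; 0 0 0) = Δ·Π!·Σ² = 20/1001  (sign +1)
sum: t=0:+1/288 t=1:−1/288 t=2:+1/5760 = 1/5760
3j²(4 3 5; 1 -1 0) = Δ·Π!·Σ² = 1/12012  (sign -1)
combine: 4πI² = 693·20/1001·1/12012 = 15/13013
take √, sign -1: I = -0.00957750

-0.009577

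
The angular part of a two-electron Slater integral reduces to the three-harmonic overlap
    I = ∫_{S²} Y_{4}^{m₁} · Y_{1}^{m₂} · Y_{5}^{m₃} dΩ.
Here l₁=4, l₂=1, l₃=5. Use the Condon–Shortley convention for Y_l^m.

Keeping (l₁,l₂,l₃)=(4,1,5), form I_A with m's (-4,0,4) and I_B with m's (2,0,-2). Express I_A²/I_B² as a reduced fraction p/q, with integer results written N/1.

l's match ⇒ only the (l;m) 3-j factors differ between A and B.
A: triangle coeff Δ(4,1,5) = 1/495; Σ_t [0,0]: t=0:+1/40320 = 1/40320; (3j)²=1/55 [(4 1 5; -4 0 4)], sign=-1
B: triangle coeff Δ(4,1,5) = 1/495; Σ_t [0,0]: t=0:+1/1440 = 1/1440; (3j)²=7/165 [(4 1 5; 2 0 -2)], sign=-1
I_A²/I_B² = (1/55)/(7/165) = 3/7

3/7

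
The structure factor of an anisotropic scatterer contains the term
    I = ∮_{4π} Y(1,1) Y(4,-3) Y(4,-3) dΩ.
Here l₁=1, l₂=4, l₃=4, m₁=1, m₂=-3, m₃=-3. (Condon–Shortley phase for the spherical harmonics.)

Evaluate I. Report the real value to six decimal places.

m-sum = 1 − 3 − 3 = -5 ≠ 0 ⇒ I = 0

0.000000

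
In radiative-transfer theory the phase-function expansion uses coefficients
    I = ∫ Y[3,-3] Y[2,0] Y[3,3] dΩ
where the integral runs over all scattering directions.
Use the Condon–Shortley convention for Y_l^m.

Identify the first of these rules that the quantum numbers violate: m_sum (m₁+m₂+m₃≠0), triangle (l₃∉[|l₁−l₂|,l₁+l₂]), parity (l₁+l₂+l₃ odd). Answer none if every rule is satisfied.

none

Σmᵢ = 0  ✓
l₃∈[|l₁−l₂|,l₁+l₂]=[1,5], have l₃=3  ✓
Σlᵢ = 8 ⇒ even  ✓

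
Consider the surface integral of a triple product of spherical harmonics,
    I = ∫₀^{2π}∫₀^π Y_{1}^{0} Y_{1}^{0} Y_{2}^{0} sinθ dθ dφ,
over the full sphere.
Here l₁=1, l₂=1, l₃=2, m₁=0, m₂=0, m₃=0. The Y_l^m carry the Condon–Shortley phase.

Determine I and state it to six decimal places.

Rules hold: Σm=0, L=4 even, 0≤2≤2.
N = 3·3·5 = 45
Δ = 0!·2!·2!/5! = 1/30
Racah Σ t=0..0: t=0:+1/1 = 1/1
⇒ 3j(1 1 2; 0 0 0)² = 2/15, sgn +1
(m-triple is (0,0,0) — same symbol as above.)
4πI² = N·(3j₀)²·(3jₘ)² = 4/5
I = +1·√(0.8/4π) = 0.25231325

0.252313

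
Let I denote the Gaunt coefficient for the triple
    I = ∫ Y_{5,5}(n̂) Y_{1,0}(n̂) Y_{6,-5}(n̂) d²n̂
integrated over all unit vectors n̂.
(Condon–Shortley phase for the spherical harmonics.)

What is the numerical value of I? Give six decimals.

Rules hold: Σm=0, L=12 even, 4≤6≤6.
N = 11·3·13 = 429
Δ = 0!·10!·2!/13! = 1/858
Racah Σ t=0..0: t=0:+1/14400 = 1/14400
⇒ 3j(5 1 6; 0 0 0)² = 6/143, sgn +1
Racah Σ t=0..0: t=0:+1/3628800 = 1/3628800
⇒ 3j(5 1 6; 5 0 -5)² = 1/78, sgn -1
4πI² = N·(3j₀)²·(3jₘ)² = 3/13
I = -1·√(0.230769/4π) = -0.13551395

-0.135514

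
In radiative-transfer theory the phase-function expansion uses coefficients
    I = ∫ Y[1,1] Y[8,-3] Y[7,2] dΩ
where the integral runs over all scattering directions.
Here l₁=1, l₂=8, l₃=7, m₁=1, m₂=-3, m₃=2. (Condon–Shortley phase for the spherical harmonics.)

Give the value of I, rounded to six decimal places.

Checks pass: Σm=0; 16 even; l₃=7∈[7,9].
(2·1+1)(2·8+1)(2·7+1) = 765
Δ: 2! 0! 14! / 17! → 1/2040
sum: t=1:−1/25401600 = -1/25401600
3j²(1 8 7; 0 0 0) = Δ·Π!·Σ² = 8/255  (sign +1)
sum: t=0:+1/87091200 = 1/87091200
3j²(1 8 7; 1 -3 2) = Δ·Π!·Σ² = 11/408  (sign -1)
combine: 4πI² = 765·8/255·11/408 = 11/17
take √, sign -1: I = -0.22691696

-0.226917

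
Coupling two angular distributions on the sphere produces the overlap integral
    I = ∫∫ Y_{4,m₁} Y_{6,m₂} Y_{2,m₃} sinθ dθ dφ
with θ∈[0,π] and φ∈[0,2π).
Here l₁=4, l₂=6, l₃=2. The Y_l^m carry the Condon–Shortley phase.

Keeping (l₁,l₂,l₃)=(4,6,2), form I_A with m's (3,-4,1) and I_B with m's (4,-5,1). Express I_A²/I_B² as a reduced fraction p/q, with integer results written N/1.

Same 4,6,2: normalisation and zero-m 3j drop out of the ratio.
A: Δ: 8! 0! 4! / 13! → 1/6435; sum: t=1:−1/30240 = -1/30240; 3j²(4 6 2; 3 -4 1) = Δ·Π!·Σ² = 16/429  (sign +1)
B: Δ: 8! 0! 4! / 13! → 1/6435; sum: t=0:+1/241920 = 1/241920; 3j²(4 6 2; 4 -5 1) = Δ·Π!·Σ² = 1/39  (sign -1)
I_A²/I_B² = (16/429)/(1/39) = 16/11

16/11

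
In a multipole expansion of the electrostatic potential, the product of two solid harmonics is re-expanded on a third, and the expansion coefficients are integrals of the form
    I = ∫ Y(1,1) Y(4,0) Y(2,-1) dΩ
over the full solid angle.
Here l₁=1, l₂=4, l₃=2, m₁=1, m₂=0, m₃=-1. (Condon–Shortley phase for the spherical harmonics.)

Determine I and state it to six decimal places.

0.000000

|1−4|≤2≤1+4 violated ⇒ I = 0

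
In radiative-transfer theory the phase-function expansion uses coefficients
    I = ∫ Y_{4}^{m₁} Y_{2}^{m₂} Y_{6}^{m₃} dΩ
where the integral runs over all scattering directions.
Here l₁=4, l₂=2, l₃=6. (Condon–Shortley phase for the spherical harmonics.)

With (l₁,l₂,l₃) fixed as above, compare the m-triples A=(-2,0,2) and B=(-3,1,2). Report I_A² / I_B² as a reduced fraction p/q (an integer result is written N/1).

Shared (l₁,l₂,l₃)=(4,2,6): N and (l;000)² cancel in I_A²/I_B².
A: Δ = 0!·8!·4!/13! = 1/6435; Racah Σ t=0..0: t=0:+1/5760 = 1/5760; ⇒ 3j(4 2 6; -2 0 2)² = 56/2145, sgn +1
B: Δ = 0!·8!·4!/13! = 1/6435; Racah Σ t=0..0: t=0:+1/30240 = 1/30240; ⇒ 3j(4 2 6; -3 1 2)² = 32/6435, sgn +1
I_A²/I_B² = (56/2145)/(32/6435) = 21/4

21/4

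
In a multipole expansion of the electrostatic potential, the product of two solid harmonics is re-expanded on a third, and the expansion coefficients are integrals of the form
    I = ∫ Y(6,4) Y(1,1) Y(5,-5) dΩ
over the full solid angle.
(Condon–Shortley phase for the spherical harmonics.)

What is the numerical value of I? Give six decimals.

Rules hold: Σm=0, L=12 even, 5≤5≤7.
N = 13·3·11 = 429
Δ = 2!·10!·0!/13! = 1/858
Racah Σ t=1..1: t=1:−1/14400 = -1/14400
⇒ 3j(6 1 5; 0 0 0)² = 6/143, sgn +1
Racah Σ t=2..2: t=2:+1/7257600 = 1/7257600
⇒ 3j(6 1 5; 4 1 -5)² = 1/858, sgn +1
4πI² = N·(3j₀)²·(3jₘ)² = 3/143
I = +1·√(0.020979/4π) = 0.04085899

0.040859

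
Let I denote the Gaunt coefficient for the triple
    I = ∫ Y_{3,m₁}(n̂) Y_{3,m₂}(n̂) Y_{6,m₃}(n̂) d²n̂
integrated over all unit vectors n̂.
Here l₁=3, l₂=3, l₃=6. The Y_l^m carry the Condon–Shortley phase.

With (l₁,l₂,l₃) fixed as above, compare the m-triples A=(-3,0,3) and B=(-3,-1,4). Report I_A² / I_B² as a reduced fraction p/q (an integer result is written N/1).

Same 3,3,6: normalisation and zero-m 3j drop out of the ratio.
A: Δ: 0! 6! 6! / 13! → 1/12012; sum: t=0:+1/25920 = 1/25920; 3j²(3 3 6; -3 0 3) = Δ·Π!·Σ² = 1/143  (sign -1)
B: Δ: 0! 6! 6! / 13! → 1/12012; sum: t=0:+1/34560 = 1/34560; 3j²(3 3 6; -3 -1 4) = Δ·Π!·Σ² = 5/286  (sign +1)
I_A²/I_B² = (1/143)/(5/286) = 2/5

2/5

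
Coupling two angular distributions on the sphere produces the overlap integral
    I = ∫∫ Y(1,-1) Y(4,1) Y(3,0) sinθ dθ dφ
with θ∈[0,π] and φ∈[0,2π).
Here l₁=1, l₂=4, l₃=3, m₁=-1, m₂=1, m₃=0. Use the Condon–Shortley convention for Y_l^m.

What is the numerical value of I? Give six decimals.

m-sum 0 ✓  L=8 even ✓  3≤3≤5 ✓
Π(2lᵢ+1) = 3×9×7 = 189
triangle coeff Δ(1,4,3) = 1/252
Σ_t [1,1]: t=1:−1/36 = -1/36
(3j)²=4/63 [(1 4 3; 0 0 0)], sign=+1
Σ_t [2,2]: t=2:+1/72 = 1/72
(3j)²=5/126 [(1 4 3; -1 1 0)], sign=-1
⇒ 4πI² = 10/21
I = (-1)√(10/21/(4π)) = -0.19466390

-0.194664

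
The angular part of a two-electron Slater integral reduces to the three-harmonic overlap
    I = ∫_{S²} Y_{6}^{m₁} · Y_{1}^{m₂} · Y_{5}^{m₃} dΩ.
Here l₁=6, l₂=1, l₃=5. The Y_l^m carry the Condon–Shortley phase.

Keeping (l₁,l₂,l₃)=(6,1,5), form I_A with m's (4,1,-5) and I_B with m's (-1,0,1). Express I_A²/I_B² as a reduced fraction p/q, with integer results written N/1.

1/35

Same 6,1,5: normalisation and zero-m 3j drop out of the ratio.
A: Δ: 2! 10! 0! / 13! → 1/858; sum: t=2:+1/7257600 = 1/7257600; 3j²(6 1 5; 4 1 -5) = Δ·Π!·Σ² = 1/858  (sign +1)
B: Δ: 2! 10! 0! / 13! → 1/858; sum: t=1:−1/17280 = -1/17280; 3j²(6 1 5; -1 0 1) = Δ·Π!·Σ² = 35/858  (sign -1)
I_A²/I_B² = (1/858)/(35/858) = 1/35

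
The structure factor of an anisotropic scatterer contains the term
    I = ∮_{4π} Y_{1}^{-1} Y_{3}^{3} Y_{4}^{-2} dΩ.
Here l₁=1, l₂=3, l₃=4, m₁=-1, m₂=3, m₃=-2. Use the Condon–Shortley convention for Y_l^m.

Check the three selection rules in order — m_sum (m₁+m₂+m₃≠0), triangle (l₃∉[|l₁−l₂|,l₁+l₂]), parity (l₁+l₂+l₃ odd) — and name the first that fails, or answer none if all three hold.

Σmᵢ = 0  ✓
l₃∈[|l₁−l₂|,l₁+l₂]=[2,4], have l₃=4  ✓
Σlᵢ = 8 ⇒ even  ✓

none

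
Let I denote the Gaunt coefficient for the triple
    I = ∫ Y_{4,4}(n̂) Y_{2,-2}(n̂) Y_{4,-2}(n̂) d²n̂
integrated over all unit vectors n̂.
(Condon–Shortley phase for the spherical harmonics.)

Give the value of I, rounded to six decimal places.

-0.106180

Rules hold: Σm=0, L=10 even, 2≤4≤6.
N = 9·5·9 = 405
Δ = 2!·6!·2!/11! = 1/13860
Racah Σ t=0..2: t=0:+1/192 t=1:−1/36 t=2:+1/192 = -5/288
⇒ 3j(4 2 4; 0 0 0)² = 20/693, sgn -1
Racah Σ t=0..0: t=0:+1/2880 = 1/2880
⇒ 3j(4 2 4; 4 -2 -2)² = 2/165, sgn +1
4πI² = N·(3j₀)²·(3jₘ)² = 120/847
I = -1·√(0.141677/4π) = -0.10618031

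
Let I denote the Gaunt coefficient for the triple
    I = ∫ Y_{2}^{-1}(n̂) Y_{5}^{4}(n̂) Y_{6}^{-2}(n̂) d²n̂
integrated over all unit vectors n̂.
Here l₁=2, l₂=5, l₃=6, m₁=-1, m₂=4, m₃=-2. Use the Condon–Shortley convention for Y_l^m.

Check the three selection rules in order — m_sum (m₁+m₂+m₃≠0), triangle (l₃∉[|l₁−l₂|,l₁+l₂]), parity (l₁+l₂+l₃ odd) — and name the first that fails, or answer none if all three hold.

Σmᵢ = 1  ✗
l₃∈[|l₁−l₂|,l₁+l₂]=[3,7], have l₃=6
Σlᵢ = 13 ⇒ odd

m_sum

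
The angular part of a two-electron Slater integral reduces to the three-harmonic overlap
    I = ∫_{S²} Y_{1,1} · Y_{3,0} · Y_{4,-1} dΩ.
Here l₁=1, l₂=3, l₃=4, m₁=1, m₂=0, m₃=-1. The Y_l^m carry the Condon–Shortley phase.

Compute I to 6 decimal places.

-0.194664

Checks pass: Σm=0; 8 even; l₃=4∈[2,4].
(2·1+1)(2·3+1)(2·4+1) = 189
Δ: 0! 2! 6! / 9! → 1/252
sum: t=0:+1/36 = 1/36
3j²(1 3 4; 0 0 0) = Δ·Π!·Σ² = 4/63  (sign +1)
sum: t=0:+1/72 = 1/72
3j²(1 3 4; 1 0 -1) = Δ·Π!·Σ² = 5/126  (sign -1)
combine: 4πI² = 189·4/63·5/126 = 10/21
take √, sign -1: I = -0.19466390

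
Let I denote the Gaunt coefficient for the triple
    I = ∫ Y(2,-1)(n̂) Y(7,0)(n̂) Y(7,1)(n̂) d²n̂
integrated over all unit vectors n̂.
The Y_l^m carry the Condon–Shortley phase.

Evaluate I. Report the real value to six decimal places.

-0.026159

Checks pass: Σm=0; 16 even; l₃=7∈[5,9].
(2·2+1)(2·7+1)(2·7+1) = 1125
Δ: 2! 2! 12! / 17! → 1/185640
sum: t=0:+1/2419200 t=1:−1/518400 t=2:+1/2419200 = -1/907200
3j²(2 7 7; 0 0 0) = Δ·Π!·Σ² = 56/3315  (sign +1)
sum: t=1:−1/1036800 t=2:+1/1209600 = -1/7257600
3j²(2 7 7; -1 0 1) = Δ·Π!·Σ² = 1/2210  (sign -1)
combine: 4πI² = 1125·56/3315·1/2210 = 420/48841
take √, sign -1: I = -0.02615938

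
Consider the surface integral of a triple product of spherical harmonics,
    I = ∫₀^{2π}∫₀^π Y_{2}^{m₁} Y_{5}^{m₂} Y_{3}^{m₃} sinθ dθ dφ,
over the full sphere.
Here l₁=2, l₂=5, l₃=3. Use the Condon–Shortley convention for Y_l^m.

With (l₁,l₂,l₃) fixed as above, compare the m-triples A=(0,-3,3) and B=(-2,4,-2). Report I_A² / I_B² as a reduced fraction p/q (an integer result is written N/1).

2/9

Same 2,5,3: normalisation and zero-m 3j drop out of the ratio.
A: Δ: 4! 0! 6! / 11! → 1/2310; sum: t=2:+1/2880 = 1/2880; 3j²(2 5 3; 0 -3 3) = Δ·Π!·Σ² = 2/165  (sign +1)
B: Δ: 4! 0! 6! / 11! → 1/2310; sum: t=4:+1/2880 = 1/2880; 3j²(2 5 3; -2 4 -2) = Δ·Π!·Σ² = 3/55  (sign -1)
I_A²/I_B² = (2/165)/(3/55) = 2/9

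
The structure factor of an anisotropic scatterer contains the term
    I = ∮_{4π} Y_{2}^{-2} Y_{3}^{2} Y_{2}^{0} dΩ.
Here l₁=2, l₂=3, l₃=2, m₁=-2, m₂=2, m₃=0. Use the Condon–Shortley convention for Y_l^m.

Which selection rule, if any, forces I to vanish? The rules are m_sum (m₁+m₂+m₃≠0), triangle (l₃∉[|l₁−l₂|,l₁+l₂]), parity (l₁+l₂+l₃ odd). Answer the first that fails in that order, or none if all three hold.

parity

Σmᵢ = 0  ✓
l₃∈[|l₁−l₂|,l₁+l₂]=[1,5], have l₃=2  ✓
Σlᵢ = 7 ⇒ odd  ✗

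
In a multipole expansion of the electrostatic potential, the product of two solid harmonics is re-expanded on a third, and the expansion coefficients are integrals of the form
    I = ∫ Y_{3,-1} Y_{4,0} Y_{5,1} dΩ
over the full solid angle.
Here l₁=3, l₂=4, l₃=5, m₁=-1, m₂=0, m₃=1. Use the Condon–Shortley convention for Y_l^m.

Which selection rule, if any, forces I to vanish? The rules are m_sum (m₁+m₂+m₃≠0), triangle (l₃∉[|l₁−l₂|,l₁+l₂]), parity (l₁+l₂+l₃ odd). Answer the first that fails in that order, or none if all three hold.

none

Σmᵢ = 0  ✓
l₃∈[|l₁−l₂|,l₁+l₂]=[1,7], have l₃=5  ✓
Σlᵢ = 12 ⇒ even  ✓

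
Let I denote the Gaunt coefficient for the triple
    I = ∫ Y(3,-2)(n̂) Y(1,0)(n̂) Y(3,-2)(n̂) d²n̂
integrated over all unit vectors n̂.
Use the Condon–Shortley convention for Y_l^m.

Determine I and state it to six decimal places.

0.000000

Σmᵢ = -4 ≠ 0, so the φ-integral vanishes; I = 0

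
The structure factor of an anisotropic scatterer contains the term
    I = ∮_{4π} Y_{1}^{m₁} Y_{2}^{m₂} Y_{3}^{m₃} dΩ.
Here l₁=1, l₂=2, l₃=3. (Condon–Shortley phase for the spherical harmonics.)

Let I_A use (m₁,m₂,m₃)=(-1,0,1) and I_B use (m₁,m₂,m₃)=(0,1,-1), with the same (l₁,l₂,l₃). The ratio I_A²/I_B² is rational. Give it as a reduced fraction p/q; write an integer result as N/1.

Same 1,2,3: normalisation and zero-m 3j drop out of the ratio.
A: Δ: 0! 2! 4! / 7! → 1/105; sum: t=0:+1/8 = 1/8; 3j²(1 2 3; -1 0 1) = Δ·Π!·Σ² = 2/35  (sign +1)
B: Δ: 0! 2! 4! / 7! → 1/105; sum: t=0:+1/6 = 1/6; 3j²(1 2 3; 0 1 -1) = Δ·Π!·Σ² = 8/105  (sign +1)
I_A²/I_B² = (2/35)/(8/105) = 3/4

3/4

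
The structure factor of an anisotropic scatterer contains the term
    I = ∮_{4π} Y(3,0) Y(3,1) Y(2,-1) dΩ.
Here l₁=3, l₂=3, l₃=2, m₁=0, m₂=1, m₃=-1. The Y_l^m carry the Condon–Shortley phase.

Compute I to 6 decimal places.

-0.059471

m-sum 0 ✓  L=8 even ✓  0≤2≤6 ✓
Π(2lᵢ+1) = 7×7×5 = 245
triangle coeff Δ(3,3,2) = 1/3780
Σ_t [1,3]: t=1:−1/24 t=2:+1/4 t=3:−1/24 = 1/6
(3j)²=4/105 [(3 3 2; 0 0 0)], sign=+1
Σ_t [2,3]: t=2:+1/8 t=3:−1/12 = 1/24
(3j)²=1/210 [(3 3 2; 0 1 -1)], sign=-1
⇒ 4πI² = 2/45
I = (-1)√(2/45/(4π)) = -0.05947080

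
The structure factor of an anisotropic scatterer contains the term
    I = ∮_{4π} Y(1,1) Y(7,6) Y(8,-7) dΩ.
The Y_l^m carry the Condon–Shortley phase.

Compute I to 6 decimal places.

m-sum 0 ✓  L=16 even ✓  6≤8≤8 ✓
Π(2lᵢ+1) = 3×15×17 = 765
triangle coeff Δ(1,7,8) = 1/2040
Σ_t [0,0]: t=0:+1/25401600 = 1/25401600
(3j)²=8/255 [(1 7 8; 0 0 0)], sign=+1
Σ_t [0,0]: t=0:+1/12454041600 = 1/12454041600
(3j)²=7/136 [(1 7 8; 1 6 -7)], sign=-1
⇒ 4πI² = 21/17
I = (-1)√(21/17/(4π)) = -0.31353083

-0.313531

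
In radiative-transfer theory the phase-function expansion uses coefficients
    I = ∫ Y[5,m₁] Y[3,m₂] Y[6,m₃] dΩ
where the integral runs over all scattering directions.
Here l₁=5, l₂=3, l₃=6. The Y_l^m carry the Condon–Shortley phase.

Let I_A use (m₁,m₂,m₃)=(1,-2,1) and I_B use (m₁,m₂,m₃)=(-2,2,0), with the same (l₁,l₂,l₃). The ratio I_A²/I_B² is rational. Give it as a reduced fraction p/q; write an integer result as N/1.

Shared (l₁,l₂,l₃)=(5,3,6): N and (l;000)² cancel in I_A²/I_B².
A: Δ = 2!·8!·4!/15! = 1/675675; Racah Σ t=0..1: t=0:+1/6912 t=1:−1/17280 = 1/11520; ⇒ 3j(5 3 6; 1 -2 1)² = 2/143, sgn -1
B: Δ = 2!·8!·4!/15! = 1/675675; Racah Σ t=1..2: t=1:−1/34560 t=2:+1/8640 = 1/11520; ⇒ 3j(5 3 6; -2 2 0)² = 3/143, sgn +1
I_A²/I_B² = (2/143)/(3/143) = 2/3

2/3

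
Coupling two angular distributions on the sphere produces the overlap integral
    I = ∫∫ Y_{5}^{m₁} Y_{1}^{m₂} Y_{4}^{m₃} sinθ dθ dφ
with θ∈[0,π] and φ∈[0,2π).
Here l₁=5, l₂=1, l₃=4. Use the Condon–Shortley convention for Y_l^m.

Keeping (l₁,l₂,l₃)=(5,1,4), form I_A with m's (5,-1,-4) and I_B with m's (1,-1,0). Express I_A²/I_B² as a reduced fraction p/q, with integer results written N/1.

3/1

Shared (l₁,l₂,l₃)=(5,1,4): N and (l;000)² cancel in I_A²/I_B².
A: Δ = 2!·8!·0!/11! = 1/495; Racah Σ t=0..0: t=0:+1/80640 = 1/80640; ⇒ 3j(5 1 4; 5 -1 -4)² = 1/11, sgn +1
B: Δ = 2!·8!·0!/11! = 1/495; Racah Σ t=0..0: t=0:+1/1152 = 1/1152; ⇒ 3j(5 1 4; 1 -1 0)² = 1/33, sgn +1
I_A²/I_B² = (1/11)/(1/33) = 3/1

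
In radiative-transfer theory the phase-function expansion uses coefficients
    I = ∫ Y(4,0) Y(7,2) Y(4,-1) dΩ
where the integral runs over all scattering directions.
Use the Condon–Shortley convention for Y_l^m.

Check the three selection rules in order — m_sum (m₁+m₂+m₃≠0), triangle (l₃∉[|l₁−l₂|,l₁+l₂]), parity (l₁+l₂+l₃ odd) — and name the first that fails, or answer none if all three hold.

m₁+m₂+m₃ = 0 + 2 − 1 = 1  ✗
triangle: |4−7|=3 ≤ l₃=4 ≤ 4+7=11
parity: l₁+l₂+l₃ = 15 is odd

m_sum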